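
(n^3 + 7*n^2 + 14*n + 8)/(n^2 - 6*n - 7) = (n^2 + 6*n + 8)/(n - 7)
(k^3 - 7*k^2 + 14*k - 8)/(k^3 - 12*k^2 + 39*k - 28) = (k - 2)/(k - 7)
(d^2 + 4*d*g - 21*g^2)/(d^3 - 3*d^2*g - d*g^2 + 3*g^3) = (d + 7*g)/(d^2 - g^2)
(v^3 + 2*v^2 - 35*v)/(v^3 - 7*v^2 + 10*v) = (v + 7)/(v - 2)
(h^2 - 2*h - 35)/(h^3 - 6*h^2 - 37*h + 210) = (h + 5)/(h^2 + h - 30)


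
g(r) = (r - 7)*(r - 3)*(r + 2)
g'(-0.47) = 9.18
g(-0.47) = 39.66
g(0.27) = 41.71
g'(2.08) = -19.30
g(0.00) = 42.00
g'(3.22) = -19.41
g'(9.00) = 100.00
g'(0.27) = -3.10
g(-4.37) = -198.60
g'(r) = (r - 7)*(r - 3) + (r - 7)*(r + 2) + (r - 3)*(r + 2)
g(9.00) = 132.00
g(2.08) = 18.47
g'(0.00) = 1.00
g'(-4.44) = 131.18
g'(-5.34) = 171.99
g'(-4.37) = 128.21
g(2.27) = 14.74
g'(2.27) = -19.86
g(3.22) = -4.34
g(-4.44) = -207.68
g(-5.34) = -343.74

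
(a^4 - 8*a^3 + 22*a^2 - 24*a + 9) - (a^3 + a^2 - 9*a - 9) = a^4 - 9*a^3 + 21*a^2 - 15*a + 18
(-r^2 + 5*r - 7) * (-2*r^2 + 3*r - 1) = 2*r^4 - 13*r^3 + 30*r^2 - 26*r + 7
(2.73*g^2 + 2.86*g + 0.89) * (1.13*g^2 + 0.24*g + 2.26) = 3.0849*g^4 + 3.887*g^3 + 7.8619*g^2 + 6.6772*g + 2.0114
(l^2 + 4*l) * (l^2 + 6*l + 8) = l^4 + 10*l^3 + 32*l^2 + 32*l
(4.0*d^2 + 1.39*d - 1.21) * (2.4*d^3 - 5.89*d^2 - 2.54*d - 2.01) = 9.6*d^5 - 20.224*d^4 - 21.2511*d^3 - 4.4437*d^2 + 0.279500000000001*d + 2.4321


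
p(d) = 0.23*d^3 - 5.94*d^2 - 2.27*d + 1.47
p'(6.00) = -48.71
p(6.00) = -176.31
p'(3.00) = -31.70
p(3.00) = -52.59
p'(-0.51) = 3.97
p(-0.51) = 1.05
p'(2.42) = -26.98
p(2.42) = -35.55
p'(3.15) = -32.85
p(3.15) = -57.43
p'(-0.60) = 5.11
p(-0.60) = 0.64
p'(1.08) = -14.30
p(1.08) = -7.62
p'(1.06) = -14.09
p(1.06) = -7.34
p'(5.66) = -47.41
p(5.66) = -159.97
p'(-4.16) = 59.09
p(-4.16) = -108.44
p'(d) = 0.69*d^2 - 11.88*d - 2.27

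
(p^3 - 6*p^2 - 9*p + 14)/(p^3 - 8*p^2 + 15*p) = (p^3 - 6*p^2 - 9*p + 14)/(p*(p^2 - 8*p + 15))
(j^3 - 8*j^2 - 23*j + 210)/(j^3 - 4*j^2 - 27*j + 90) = (j - 7)/(j - 3)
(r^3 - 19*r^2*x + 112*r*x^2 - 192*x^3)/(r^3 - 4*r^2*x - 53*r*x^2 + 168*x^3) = (r - 8*x)/(r + 7*x)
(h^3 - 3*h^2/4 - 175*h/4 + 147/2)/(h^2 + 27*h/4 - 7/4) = (4*h^2 - 31*h + 42)/(4*h - 1)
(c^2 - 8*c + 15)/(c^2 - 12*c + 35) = (c - 3)/(c - 7)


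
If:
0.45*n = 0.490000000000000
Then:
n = 1.09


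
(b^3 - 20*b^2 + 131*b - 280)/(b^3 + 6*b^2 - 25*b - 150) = (b^2 - 15*b + 56)/(b^2 + 11*b + 30)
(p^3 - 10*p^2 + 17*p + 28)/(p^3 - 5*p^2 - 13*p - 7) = (p - 4)/(p + 1)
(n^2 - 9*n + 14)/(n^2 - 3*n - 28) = (n - 2)/(n + 4)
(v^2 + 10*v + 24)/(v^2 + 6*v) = (v + 4)/v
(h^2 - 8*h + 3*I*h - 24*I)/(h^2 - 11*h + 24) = (h + 3*I)/(h - 3)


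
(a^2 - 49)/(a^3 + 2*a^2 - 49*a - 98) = 1/(a + 2)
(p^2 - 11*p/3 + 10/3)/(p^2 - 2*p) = (p - 5/3)/p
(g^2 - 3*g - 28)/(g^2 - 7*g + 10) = (g^2 - 3*g - 28)/(g^2 - 7*g + 10)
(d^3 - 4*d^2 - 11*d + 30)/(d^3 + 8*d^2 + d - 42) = (d - 5)/(d + 7)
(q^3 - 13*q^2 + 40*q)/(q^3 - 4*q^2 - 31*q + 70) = q*(q^2 - 13*q + 40)/(q^3 - 4*q^2 - 31*q + 70)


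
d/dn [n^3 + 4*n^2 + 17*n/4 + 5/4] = 3*n^2 + 8*n + 17/4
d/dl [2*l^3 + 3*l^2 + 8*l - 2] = 6*l^2 + 6*l + 8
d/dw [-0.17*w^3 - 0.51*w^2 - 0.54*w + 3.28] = -0.51*w^2 - 1.02*w - 0.54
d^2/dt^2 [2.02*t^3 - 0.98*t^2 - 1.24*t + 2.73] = 12.12*t - 1.96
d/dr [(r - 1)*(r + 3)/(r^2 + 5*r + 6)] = 3/(r^2 + 4*r + 4)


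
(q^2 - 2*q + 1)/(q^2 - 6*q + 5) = (q - 1)/(q - 5)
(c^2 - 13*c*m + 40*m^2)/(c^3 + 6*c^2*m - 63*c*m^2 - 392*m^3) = (c - 5*m)/(c^2 + 14*c*m + 49*m^2)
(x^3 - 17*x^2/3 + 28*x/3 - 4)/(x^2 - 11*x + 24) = (3*x^2 - 8*x + 4)/(3*(x - 8))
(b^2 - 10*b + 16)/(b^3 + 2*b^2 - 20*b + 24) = (b - 8)/(b^2 + 4*b - 12)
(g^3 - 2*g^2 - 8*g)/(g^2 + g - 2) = g*(g - 4)/(g - 1)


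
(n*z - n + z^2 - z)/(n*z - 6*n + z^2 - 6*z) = (z - 1)/(z - 6)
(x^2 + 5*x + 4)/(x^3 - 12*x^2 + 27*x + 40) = (x + 4)/(x^2 - 13*x + 40)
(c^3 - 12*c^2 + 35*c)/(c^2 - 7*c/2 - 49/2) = 2*c*(c - 5)/(2*c + 7)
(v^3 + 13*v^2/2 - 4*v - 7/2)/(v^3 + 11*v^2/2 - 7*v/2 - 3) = (v + 7)/(v + 6)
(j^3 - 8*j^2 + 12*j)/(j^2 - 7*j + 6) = j*(j - 2)/(j - 1)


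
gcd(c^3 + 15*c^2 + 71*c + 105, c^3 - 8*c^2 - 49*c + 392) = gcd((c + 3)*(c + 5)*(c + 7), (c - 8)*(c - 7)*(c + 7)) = c + 7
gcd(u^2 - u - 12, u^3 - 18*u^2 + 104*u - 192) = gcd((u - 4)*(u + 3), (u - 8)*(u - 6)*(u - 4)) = u - 4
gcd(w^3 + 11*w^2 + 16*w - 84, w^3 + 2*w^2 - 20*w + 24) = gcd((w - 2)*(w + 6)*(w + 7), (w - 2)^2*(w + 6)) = w^2 + 4*w - 12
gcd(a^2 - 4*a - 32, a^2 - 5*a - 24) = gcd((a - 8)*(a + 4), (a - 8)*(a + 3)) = a - 8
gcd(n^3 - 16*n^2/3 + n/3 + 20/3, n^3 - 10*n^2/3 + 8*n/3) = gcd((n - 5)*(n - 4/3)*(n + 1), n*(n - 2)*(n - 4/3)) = n - 4/3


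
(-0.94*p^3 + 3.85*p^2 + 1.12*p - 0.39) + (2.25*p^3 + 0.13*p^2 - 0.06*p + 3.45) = 1.31*p^3 + 3.98*p^2 + 1.06*p + 3.06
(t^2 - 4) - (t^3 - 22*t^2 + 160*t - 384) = -t^3 + 23*t^2 - 160*t + 380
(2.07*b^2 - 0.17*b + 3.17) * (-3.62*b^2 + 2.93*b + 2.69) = -7.4934*b^4 + 6.6805*b^3 - 6.4052*b^2 + 8.8308*b + 8.5273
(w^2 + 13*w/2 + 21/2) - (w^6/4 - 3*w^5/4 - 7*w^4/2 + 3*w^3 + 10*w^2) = -w^6/4 + 3*w^5/4 + 7*w^4/2 - 3*w^3 - 9*w^2 + 13*w/2 + 21/2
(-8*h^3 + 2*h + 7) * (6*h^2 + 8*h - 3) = -48*h^5 - 64*h^4 + 36*h^3 + 58*h^2 + 50*h - 21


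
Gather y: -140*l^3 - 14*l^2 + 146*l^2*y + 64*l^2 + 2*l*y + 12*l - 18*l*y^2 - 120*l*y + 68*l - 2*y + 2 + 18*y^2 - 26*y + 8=-140*l^3 + 50*l^2 + 80*l + y^2*(18 - 18*l) + y*(146*l^2 - 118*l - 28) + 10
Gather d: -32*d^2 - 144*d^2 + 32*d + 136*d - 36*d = -176*d^2 + 132*d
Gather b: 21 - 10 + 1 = 12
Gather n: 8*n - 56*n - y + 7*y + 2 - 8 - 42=-48*n + 6*y - 48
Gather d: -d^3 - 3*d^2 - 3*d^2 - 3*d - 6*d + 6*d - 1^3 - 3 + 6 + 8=-d^3 - 6*d^2 - 3*d + 10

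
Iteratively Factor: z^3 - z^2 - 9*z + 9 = (z - 1)*(z^2 - 9) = (z - 1)*(z + 3)*(z - 3)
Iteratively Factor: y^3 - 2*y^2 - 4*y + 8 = (y - 2)*(y^2 - 4) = (y - 2)^2*(y + 2)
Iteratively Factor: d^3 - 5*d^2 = (d - 5)*(d^2) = d*(d - 5)*(d)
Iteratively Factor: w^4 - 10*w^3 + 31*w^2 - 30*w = (w - 3)*(w^3 - 7*w^2 + 10*w) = w*(w - 3)*(w^2 - 7*w + 10) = w*(w - 5)*(w - 3)*(w - 2)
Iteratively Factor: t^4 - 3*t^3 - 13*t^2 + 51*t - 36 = (t + 4)*(t^3 - 7*t^2 + 15*t - 9) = (t - 3)*(t + 4)*(t^2 - 4*t + 3) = (t - 3)*(t - 1)*(t + 4)*(t - 3)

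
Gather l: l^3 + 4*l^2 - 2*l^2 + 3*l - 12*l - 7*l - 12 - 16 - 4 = l^3 + 2*l^2 - 16*l - 32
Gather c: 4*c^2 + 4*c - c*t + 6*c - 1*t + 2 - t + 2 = 4*c^2 + c*(10 - t) - 2*t + 4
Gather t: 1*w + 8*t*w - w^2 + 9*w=8*t*w - w^2 + 10*w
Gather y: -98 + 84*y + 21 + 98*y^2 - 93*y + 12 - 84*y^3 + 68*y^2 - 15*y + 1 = -84*y^3 + 166*y^2 - 24*y - 64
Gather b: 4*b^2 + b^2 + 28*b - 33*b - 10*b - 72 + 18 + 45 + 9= 5*b^2 - 15*b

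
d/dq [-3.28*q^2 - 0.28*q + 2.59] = -6.56*q - 0.28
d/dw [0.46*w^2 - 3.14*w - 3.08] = 0.92*w - 3.14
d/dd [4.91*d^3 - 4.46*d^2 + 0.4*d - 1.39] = 14.73*d^2 - 8.92*d + 0.4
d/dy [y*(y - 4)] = 2*y - 4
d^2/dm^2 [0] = 0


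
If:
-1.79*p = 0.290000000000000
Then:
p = -0.16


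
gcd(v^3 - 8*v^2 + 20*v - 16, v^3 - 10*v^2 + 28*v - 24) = v^2 - 4*v + 4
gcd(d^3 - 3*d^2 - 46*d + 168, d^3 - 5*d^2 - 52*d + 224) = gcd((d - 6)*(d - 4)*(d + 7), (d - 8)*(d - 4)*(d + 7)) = d^2 + 3*d - 28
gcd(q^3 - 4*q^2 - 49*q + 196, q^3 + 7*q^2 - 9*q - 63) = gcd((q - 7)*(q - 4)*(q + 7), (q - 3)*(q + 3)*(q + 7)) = q + 7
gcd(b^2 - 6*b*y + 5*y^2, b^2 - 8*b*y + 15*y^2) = -b + 5*y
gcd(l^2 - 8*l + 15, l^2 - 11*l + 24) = l - 3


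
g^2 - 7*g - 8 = (g - 8)*(g + 1)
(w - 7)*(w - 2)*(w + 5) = w^3 - 4*w^2 - 31*w + 70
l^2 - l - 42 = (l - 7)*(l + 6)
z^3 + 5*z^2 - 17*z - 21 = (z - 3)*(z + 1)*(z + 7)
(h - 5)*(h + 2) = h^2 - 3*h - 10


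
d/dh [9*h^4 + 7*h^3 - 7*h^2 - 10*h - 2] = 36*h^3 + 21*h^2 - 14*h - 10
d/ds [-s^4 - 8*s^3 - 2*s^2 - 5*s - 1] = -4*s^3 - 24*s^2 - 4*s - 5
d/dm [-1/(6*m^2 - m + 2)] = (12*m - 1)/(6*m^2 - m + 2)^2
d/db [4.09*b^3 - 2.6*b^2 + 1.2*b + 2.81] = 12.27*b^2 - 5.2*b + 1.2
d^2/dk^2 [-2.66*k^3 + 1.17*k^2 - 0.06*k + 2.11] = 2.34 - 15.96*k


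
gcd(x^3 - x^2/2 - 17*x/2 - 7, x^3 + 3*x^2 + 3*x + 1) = x + 1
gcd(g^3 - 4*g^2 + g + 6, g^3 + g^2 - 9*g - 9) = g^2 - 2*g - 3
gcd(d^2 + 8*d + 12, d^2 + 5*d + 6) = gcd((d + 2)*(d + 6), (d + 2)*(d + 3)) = d + 2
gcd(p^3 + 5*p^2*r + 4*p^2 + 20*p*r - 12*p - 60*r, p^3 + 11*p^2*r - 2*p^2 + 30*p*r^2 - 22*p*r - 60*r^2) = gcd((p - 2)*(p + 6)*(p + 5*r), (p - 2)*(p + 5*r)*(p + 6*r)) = p^2 + 5*p*r - 2*p - 10*r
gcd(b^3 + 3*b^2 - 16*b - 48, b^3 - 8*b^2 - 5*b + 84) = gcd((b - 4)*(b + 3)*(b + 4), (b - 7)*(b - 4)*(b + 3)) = b^2 - b - 12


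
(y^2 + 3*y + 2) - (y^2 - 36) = 3*y + 38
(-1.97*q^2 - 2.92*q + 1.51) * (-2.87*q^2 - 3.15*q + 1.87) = 5.6539*q^4 + 14.5859*q^3 + 1.1804*q^2 - 10.2169*q + 2.8237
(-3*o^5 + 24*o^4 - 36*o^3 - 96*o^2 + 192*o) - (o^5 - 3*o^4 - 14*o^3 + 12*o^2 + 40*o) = -4*o^5 + 27*o^4 - 22*o^3 - 108*o^2 + 152*o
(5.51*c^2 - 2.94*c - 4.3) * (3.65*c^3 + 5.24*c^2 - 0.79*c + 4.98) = 20.1115*c^5 + 18.1414*c^4 - 35.4535*c^3 + 7.2304*c^2 - 11.2442*c - 21.414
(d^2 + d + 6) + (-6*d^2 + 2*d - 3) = -5*d^2 + 3*d + 3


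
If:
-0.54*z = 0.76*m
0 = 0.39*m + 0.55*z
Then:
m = 0.00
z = 0.00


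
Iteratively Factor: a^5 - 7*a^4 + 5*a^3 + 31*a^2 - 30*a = (a - 3)*(a^4 - 4*a^3 - 7*a^2 + 10*a) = (a - 3)*(a + 2)*(a^3 - 6*a^2 + 5*a) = (a - 5)*(a - 3)*(a + 2)*(a^2 - a) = (a - 5)*(a - 3)*(a - 1)*(a + 2)*(a)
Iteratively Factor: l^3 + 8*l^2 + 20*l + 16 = (l + 2)*(l^2 + 6*l + 8) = (l + 2)^2*(l + 4)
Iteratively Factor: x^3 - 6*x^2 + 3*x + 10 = (x - 5)*(x^2 - x - 2) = (x - 5)*(x + 1)*(x - 2)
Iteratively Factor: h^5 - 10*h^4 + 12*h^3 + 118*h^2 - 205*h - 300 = (h + 3)*(h^4 - 13*h^3 + 51*h^2 - 35*h - 100) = (h + 1)*(h + 3)*(h^3 - 14*h^2 + 65*h - 100) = (h - 5)*(h + 1)*(h + 3)*(h^2 - 9*h + 20) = (h - 5)^2*(h + 1)*(h + 3)*(h - 4)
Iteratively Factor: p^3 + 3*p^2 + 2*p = (p + 1)*(p^2 + 2*p) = p*(p + 1)*(p + 2)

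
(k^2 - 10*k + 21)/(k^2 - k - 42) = (k - 3)/(k + 6)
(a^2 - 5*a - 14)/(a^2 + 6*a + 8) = (a - 7)/(a + 4)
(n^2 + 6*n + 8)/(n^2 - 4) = (n + 4)/(n - 2)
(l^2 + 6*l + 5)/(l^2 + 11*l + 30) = (l + 1)/(l + 6)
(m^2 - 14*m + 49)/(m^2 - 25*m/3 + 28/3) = 3*(m - 7)/(3*m - 4)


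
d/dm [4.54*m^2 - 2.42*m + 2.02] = 9.08*m - 2.42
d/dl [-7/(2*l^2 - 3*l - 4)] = 7*(4*l - 3)/(-2*l^2 + 3*l + 4)^2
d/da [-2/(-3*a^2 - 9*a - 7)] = 6*(-2*a - 3)/(3*a^2 + 9*a + 7)^2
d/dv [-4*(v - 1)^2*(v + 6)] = -12*v^2 - 32*v + 44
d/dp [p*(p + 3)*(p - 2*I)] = 3*p^2 + p*(6 - 4*I) - 6*I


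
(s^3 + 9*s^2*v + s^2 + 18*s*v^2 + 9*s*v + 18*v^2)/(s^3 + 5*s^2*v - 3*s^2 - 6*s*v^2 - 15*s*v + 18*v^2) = (s^2 + 3*s*v + s + 3*v)/(s^2 - s*v - 3*s + 3*v)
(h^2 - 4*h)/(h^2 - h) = (h - 4)/(h - 1)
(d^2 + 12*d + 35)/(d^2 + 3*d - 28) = (d + 5)/(d - 4)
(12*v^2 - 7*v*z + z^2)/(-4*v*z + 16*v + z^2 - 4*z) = (-3*v + z)/(z - 4)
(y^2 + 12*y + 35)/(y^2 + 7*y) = (y + 5)/y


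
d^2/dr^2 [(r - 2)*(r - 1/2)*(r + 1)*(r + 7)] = 12*r^2 + 33*r - 24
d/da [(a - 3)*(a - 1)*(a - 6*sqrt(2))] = 3*a^2 - 12*sqrt(2)*a - 8*a + 3 + 24*sqrt(2)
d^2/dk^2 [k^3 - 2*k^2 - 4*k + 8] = 6*k - 4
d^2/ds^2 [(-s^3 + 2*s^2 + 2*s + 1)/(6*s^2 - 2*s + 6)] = 2*(16*s^3 - 9*s^2 - 45*s + 8)/(27*s^6 - 27*s^5 + 90*s^4 - 55*s^3 + 90*s^2 - 27*s + 27)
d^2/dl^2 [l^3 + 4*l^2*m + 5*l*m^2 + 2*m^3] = 6*l + 8*m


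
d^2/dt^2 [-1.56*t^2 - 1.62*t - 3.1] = -3.12000000000000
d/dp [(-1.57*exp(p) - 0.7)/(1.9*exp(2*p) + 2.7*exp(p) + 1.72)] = (2.983*exp(2*p) + 2.66*exp(p) - 0.8104)*exp(p)/(3.61*exp(4*p) + 10.26*exp(3*p) + 13.826*exp(2*p) + 9.288*exp(p) + 2.9584)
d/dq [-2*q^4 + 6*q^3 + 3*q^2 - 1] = 2*q*(-4*q^2 + 9*q + 3)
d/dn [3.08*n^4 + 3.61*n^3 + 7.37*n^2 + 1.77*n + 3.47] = 12.32*n^3 + 10.83*n^2 + 14.74*n + 1.77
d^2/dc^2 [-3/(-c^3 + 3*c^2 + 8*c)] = 6*(3*c*(1 - c)*(-c^2 + 3*c + 8) - (-3*c^2 + 6*c + 8)^2)/(c^3*(-c^2 + 3*c + 8)^3)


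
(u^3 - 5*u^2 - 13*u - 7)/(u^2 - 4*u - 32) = (-u^3 + 5*u^2 + 13*u + 7)/(-u^2 + 4*u + 32)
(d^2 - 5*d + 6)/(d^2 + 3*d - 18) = (d - 2)/(d + 6)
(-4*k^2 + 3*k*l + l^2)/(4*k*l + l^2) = (-k + l)/l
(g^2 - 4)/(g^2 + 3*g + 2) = (g - 2)/(g + 1)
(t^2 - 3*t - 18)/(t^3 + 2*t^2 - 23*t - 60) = (t - 6)/(t^2 - t - 20)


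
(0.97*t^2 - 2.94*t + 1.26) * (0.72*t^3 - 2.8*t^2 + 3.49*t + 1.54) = 0.6984*t^5 - 4.8328*t^4 + 12.5245*t^3 - 12.2948*t^2 - 0.130199999999999*t + 1.9404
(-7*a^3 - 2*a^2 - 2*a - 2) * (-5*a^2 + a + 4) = 35*a^5 + 3*a^4 - 20*a^3 - 10*a - 8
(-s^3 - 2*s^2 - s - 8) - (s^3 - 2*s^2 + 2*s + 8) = -2*s^3 - 3*s - 16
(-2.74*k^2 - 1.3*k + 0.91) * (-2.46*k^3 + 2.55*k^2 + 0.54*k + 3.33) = 6.7404*k^5 - 3.789*k^4 - 7.0332*k^3 - 7.5057*k^2 - 3.8376*k + 3.0303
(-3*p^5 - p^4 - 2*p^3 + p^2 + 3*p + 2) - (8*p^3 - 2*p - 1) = -3*p^5 - p^4 - 10*p^3 + p^2 + 5*p + 3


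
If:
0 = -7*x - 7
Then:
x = -1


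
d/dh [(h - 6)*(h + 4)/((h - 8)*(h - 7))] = (-13*h^2 + 160*h - 472)/(h^4 - 30*h^3 + 337*h^2 - 1680*h + 3136)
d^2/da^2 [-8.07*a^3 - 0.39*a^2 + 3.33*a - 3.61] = -48.42*a - 0.78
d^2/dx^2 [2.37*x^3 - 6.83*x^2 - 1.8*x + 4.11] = 14.22*x - 13.66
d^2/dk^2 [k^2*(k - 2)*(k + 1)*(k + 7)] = 20*k^3 + 72*k^2 - 54*k - 28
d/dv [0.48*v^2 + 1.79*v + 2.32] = 0.96*v + 1.79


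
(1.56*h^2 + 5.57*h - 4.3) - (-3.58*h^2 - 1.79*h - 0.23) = 5.14*h^2 + 7.36*h - 4.07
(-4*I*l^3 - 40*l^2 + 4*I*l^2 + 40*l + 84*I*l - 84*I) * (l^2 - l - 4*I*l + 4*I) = -4*I*l^5 - 56*l^4 + 8*I*l^4 + 112*l^3 + 240*I*l^3 + 280*l^2 - 488*I*l^2 - 672*l + 244*I*l + 336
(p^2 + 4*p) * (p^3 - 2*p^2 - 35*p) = p^5 + 2*p^4 - 43*p^3 - 140*p^2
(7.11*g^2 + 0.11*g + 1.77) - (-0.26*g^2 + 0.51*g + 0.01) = 7.37*g^2 - 0.4*g + 1.76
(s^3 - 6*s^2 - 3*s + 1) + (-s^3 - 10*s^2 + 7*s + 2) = -16*s^2 + 4*s + 3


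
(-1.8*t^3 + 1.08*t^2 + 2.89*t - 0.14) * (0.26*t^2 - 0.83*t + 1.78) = -0.468*t^5 + 1.7748*t^4 - 3.349*t^3 - 0.5127*t^2 + 5.2604*t - 0.2492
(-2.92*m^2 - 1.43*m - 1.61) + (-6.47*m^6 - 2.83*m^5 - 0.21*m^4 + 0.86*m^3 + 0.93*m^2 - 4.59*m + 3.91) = -6.47*m^6 - 2.83*m^5 - 0.21*m^4 + 0.86*m^3 - 1.99*m^2 - 6.02*m + 2.3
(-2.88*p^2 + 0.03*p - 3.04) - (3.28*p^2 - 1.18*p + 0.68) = -6.16*p^2 + 1.21*p - 3.72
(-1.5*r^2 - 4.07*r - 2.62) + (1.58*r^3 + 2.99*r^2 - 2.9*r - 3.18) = 1.58*r^3 + 1.49*r^2 - 6.97*r - 5.8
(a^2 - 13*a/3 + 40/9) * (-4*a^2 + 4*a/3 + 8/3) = -4*a^4 + 56*a^3/3 - 188*a^2/9 - 152*a/27 + 320/27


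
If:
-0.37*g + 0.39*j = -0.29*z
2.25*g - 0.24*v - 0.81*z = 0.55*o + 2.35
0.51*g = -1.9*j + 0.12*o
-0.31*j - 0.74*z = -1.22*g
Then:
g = 0.550263085018001*z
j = -0.221545278316256*z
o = -1.16918212868088*z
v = 4.46309213360411*z - 9.79166666666667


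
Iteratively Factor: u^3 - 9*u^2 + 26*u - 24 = (u - 2)*(u^2 - 7*u + 12) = (u - 3)*(u - 2)*(u - 4)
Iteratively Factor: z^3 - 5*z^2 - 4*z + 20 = (z + 2)*(z^2 - 7*z + 10) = (z - 2)*(z + 2)*(z - 5)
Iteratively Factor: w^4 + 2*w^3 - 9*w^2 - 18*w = (w)*(w^3 + 2*w^2 - 9*w - 18) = w*(w - 3)*(w^2 + 5*w + 6) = w*(w - 3)*(w + 3)*(w + 2)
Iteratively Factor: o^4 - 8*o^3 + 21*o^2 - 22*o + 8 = (o - 1)*(o^3 - 7*o^2 + 14*o - 8) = (o - 1)^2*(o^2 - 6*o + 8) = (o - 2)*(o - 1)^2*(o - 4)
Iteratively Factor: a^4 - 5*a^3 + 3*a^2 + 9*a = (a)*(a^3 - 5*a^2 + 3*a + 9) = a*(a + 1)*(a^2 - 6*a + 9) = a*(a - 3)*(a + 1)*(a - 3)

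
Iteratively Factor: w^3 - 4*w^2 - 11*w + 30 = (w - 5)*(w^2 + w - 6) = (w - 5)*(w - 2)*(w + 3)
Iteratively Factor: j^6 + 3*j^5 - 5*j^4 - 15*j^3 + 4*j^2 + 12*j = (j + 2)*(j^5 + j^4 - 7*j^3 - j^2 + 6*j) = (j - 1)*(j + 2)*(j^4 + 2*j^3 - 5*j^2 - 6*j) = (j - 1)*(j + 2)*(j + 3)*(j^3 - j^2 - 2*j) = (j - 2)*(j - 1)*(j + 2)*(j + 3)*(j^2 + j) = j*(j - 2)*(j - 1)*(j + 2)*(j + 3)*(j + 1)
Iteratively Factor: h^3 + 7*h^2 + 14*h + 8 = (h + 2)*(h^2 + 5*h + 4) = (h + 1)*(h + 2)*(h + 4)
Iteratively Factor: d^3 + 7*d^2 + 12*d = (d + 4)*(d^2 + 3*d) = (d + 3)*(d + 4)*(d)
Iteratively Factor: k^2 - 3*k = (k)*(k - 3)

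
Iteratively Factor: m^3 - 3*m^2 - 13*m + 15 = (m - 1)*(m^2 - 2*m - 15) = (m - 1)*(m + 3)*(m - 5)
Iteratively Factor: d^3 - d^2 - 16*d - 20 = (d - 5)*(d^2 + 4*d + 4) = (d - 5)*(d + 2)*(d + 2)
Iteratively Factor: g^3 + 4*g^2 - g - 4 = (g + 1)*(g^2 + 3*g - 4) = (g - 1)*(g + 1)*(g + 4)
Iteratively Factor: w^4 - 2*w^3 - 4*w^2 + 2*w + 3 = (w - 3)*(w^3 + w^2 - w - 1) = (w - 3)*(w - 1)*(w^2 + 2*w + 1) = (w - 3)*(w - 1)*(w + 1)*(w + 1)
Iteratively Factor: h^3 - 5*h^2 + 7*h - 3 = (h - 1)*(h^2 - 4*h + 3) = (h - 1)^2*(h - 3)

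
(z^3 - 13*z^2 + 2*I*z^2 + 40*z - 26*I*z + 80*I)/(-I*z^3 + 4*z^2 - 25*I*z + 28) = (I*z^3 + z^2*(-2 - 13*I) + z*(26 + 40*I) - 80)/(z^3 + 4*I*z^2 + 25*z + 28*I)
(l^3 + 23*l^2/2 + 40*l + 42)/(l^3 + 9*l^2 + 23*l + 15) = (l^3 + 23*l^2/2 + 40*l + 42)/(l^3 + 9*l^2 + 23*l + 15)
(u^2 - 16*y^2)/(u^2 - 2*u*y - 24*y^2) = (-u + 4*y)/(-u + 6*y)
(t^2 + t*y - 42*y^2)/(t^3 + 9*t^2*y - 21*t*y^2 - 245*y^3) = (-t + 6*y)/(-t^2 - 2*t*y + 35*y^2)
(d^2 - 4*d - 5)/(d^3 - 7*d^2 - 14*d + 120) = (d + 1)/(d^2 - 2*d - 24)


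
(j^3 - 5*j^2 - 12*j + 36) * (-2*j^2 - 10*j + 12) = -2*j^5 + 86*j^3 - 12*j^2 - 504*j + 432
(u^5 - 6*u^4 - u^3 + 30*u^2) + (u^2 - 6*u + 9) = u^5 - 6*u^4 - u^3 + 31*u^2 - 6*u + 9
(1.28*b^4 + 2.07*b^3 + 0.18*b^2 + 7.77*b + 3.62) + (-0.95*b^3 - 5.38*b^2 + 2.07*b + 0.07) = 1.28*b^4 + 1.12*b^3 - 5.2*b^2 + 9.84*b + 3.69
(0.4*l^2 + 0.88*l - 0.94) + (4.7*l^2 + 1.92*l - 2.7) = 5.1*l^2 + 2.8*l - 3.64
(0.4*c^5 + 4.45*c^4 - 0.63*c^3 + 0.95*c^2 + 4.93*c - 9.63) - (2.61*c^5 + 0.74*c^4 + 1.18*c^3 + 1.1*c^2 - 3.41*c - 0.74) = -2.21*c^5 + 3.71*c^4 - 1.81*c^3 - 0.15*c^2 + 8.34*c - 8.89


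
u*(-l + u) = -l*u + u^2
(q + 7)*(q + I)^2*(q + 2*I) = q^4 + 7*q^3 + 4*I*q^3 - 5*q^2 + 28*I*q^2 - 35*q - 2*I*q - 14*I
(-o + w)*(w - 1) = -o*w + o + w^2 - w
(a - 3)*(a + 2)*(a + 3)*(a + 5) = a^4 + 7*a^3 + a^2 - 63*a - 90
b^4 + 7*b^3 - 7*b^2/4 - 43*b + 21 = (b - 2)*(b - 1/2)*(b + 7/2)*(b + 6)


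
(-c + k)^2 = c^2 - 2*c*k + k^2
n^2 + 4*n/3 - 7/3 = (n - 1)*(n + 7/3)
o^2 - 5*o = o*(o - 5)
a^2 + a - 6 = (a - 2)*(a + 3)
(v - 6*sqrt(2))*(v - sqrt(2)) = v^2 - 7*sqrt(2)*v + 12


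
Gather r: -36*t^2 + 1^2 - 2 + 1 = -36*t^2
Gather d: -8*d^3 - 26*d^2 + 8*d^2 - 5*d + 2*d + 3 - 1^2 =-8*d^3 - 18*d^2 - 3*d + 2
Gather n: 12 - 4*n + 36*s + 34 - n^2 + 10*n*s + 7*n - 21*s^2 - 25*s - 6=-n^2 + n*(10*s + 3) - 21*s^2 + 11*s + 40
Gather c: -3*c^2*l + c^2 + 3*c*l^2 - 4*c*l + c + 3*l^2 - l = c^2*(1 - 3*l) + c*(3*l^2 - 4*l + 1) + 3*l^2 - l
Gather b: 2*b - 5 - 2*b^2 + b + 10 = -2*b^2 + 3*b + 5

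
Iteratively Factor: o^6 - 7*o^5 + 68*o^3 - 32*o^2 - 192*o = (o - 4)*(o^5 - 3*o^4 - 12*o^3 + 20*o^2 + 48*o) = (o - 4)*(o + 2)*(o^4 - 5*o^3 - 2*o^2 + 24*o) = o*(o - 4)*(o + 2)*(o^3 - 5*o^2 - 2*o + 24) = o*(o - 4)*(o - 3)*(o + 2)*(o^2 - 2*o - 8) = o*(o - 4)^2*(o - 3)*(o + 2)*(o + 2)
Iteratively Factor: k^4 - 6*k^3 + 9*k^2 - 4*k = (k - 4)*(k^3 - 2*k^2 + k) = k*(k - 4)*(k^2 - 2*k + 1) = k*(k - 4)*(k - 1)*(k - 1)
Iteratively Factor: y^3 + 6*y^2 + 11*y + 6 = (y + 3)*(y^2 + 3*y + 2) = (y + 2)*(y + 3)*(y + 1)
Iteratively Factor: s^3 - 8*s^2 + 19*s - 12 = (s - 4)*(s^2 - 4*s + 3) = (s - 4)*(s - 1)*(s - 3)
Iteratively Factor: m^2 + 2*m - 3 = (m - 1)*(m + 3)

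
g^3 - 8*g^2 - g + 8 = (g - 8)*(g - 1)*(g + 1)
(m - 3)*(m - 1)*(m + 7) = m^3 + 3*m^2 - 25*m + 21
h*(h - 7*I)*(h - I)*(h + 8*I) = h^4 + 57*h^2 - 56*I*h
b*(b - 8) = b^2 - 8*b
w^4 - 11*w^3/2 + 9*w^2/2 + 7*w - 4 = (w - 4)*(w - 2)*(w - 1/2)*(w + 1)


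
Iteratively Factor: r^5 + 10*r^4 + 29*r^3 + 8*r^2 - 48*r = (r + 3)*(r^4 + 7*r^3 + 8*r^2 - 16*r) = (r + 3)*(r + 4)*(r^3 + 3*r^2 - 4*r) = (r + 3)*(r + 4)^2*(r^2 - r) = (r - 1)*(r + 3)*(r + 4)^2*(r)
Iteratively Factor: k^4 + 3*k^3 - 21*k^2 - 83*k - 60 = (k + 1)*(k^3 + 2*k^2 - 23*k - 60) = (k - 5)*(k + 1)*(k^2 + 7*k + 12) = (k - 5)*(k + 1)*(k + 3)*(k + 4)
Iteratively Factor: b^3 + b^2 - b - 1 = (b + 1)*(b^2 - 1) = (b - 1)*(b + 1)*(b + 1)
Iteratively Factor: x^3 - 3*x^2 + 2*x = (x - 1)*(x^2 - 2*x) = x*(x - 1)*(x - 2)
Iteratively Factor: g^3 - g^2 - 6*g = (g - 3)*(g^2 + 2*g) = (g - 3)*(g + 2)*(g)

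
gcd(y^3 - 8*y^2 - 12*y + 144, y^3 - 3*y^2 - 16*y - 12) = y - 6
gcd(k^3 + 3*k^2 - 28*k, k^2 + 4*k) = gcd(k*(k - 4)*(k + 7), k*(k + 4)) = k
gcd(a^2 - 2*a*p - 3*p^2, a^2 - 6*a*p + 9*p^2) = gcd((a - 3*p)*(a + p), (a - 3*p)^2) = -a + 3*p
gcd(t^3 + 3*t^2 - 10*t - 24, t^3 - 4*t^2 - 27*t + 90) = t - 3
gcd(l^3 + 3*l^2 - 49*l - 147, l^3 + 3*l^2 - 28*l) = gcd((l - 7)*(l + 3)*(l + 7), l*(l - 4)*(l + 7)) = l + 7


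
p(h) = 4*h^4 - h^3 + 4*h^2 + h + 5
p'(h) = 16*h^3 - 3*h^2 + 8*h + 1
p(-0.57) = 6.34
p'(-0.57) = -7.50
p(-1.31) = 24.58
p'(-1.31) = -50.60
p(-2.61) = 233.04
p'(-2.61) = -324.79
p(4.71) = 1962.50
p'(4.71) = 1643.92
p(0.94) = 11.77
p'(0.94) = 19.16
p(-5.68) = 4475.07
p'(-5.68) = -3073.23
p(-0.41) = 5.44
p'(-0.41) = -3.89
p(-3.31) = 561.92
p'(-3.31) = -638.58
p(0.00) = 5.00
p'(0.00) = 1.00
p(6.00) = 5123.00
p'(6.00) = 3397.00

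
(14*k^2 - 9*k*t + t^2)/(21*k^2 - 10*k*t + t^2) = (-2*k + t)/(-3*k + t)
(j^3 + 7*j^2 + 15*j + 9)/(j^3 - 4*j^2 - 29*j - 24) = (j + 3)/(j - 8)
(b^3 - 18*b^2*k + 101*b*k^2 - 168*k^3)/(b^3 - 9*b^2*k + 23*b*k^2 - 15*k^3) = (b^2 - 15*b*k + 56*k^2)/(b^2 - 6*b*k + 5*k^2)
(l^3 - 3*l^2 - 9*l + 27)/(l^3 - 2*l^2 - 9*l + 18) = (l - 3)/(l - 2)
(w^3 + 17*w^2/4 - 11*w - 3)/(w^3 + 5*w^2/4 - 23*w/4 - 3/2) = (w + 6)/(w + 3)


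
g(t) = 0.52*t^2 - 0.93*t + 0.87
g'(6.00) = 5.31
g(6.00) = 14.01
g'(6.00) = 5.31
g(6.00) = 14.01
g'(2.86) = 2.04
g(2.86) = 2.46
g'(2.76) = 1.94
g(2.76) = 2.26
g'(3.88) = 3.11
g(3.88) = 5.09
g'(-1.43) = -2.42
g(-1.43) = 3.26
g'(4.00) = 3.23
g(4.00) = 5.47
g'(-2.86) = -3.90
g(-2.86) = 7.78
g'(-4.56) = -5.67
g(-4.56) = 15.92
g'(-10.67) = -12.03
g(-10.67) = 69.99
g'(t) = 1.04*t - 0.93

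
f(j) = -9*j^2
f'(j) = -18*j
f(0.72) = -4.67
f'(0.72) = -12.96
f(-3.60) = -116.64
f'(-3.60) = 64.80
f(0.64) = -3.69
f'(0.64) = -11.52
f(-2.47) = -54.91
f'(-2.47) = 44.46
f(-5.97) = -320.77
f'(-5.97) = 107.46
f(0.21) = -0.40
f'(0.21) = -3.78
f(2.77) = -69.06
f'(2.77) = -49.86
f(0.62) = -3.46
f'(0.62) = -11.16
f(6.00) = -324.00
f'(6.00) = -108.00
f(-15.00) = -2025.00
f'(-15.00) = 270.00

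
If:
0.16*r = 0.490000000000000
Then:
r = 3.06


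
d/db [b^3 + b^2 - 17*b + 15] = 3*b^2 + 2*b - 17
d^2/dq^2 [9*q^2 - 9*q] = 18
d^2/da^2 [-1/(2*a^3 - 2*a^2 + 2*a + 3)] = 4*((3*a - 1)*(2*a^3 - 2*a^2 + 2*a + 3) - 2*(3*a^2 - 2*a + 1)^2)/(2*a^3 - 2*a^2 + 2*a + 3)^3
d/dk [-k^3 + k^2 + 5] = k*(2 - 3*k)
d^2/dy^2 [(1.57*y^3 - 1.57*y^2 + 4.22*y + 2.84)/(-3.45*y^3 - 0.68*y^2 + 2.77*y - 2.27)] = (-5.6843418860808e-14*y^7 + 44.74029*y^6 - 391.39353*y^5 - 227.47023*y^4 - 376.629624*y^3 + 596.24193*y^2 + 156.088938*y - 71.704194)/(41.063625*y^9 + 24.2811*y^8 - 94.123935*y^7 + 42.379937*y^6 + 107.524491*y^5 - 111.35787*y^4 + 6.42395*y^3 + 62.764365*y^2 - 42.820599*y + 11.697083)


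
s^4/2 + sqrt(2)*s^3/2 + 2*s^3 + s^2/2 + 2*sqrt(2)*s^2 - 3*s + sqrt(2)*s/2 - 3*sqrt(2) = (s/2 + 1)*(s - 1)*(s + 3)*(s + sqrt(2))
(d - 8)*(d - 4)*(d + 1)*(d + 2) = d^4 - 9*d^3 - 2*d^2 + 72*d + 64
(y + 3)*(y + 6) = y^2 + 9*y + 18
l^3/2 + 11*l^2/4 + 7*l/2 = l*(l/2 + 1)*(l + 7/2)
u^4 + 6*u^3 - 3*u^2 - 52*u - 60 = (u - 3)*(u + 2)^2*(u + 5)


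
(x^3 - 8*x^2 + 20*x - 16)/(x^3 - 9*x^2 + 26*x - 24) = (x - 2)/(x - 3)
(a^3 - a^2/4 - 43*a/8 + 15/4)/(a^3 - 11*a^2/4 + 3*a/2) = (a + 5/2)/a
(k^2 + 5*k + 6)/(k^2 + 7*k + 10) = (k + 3)/(k + 5)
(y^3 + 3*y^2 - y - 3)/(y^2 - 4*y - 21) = (y^2 - 1)/(y - 7)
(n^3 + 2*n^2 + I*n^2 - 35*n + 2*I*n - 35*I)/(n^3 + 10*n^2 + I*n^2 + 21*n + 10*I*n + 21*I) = (n - 5)/(n + 3)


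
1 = 1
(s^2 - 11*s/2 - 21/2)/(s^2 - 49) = (s + 3/2)/(s + 7)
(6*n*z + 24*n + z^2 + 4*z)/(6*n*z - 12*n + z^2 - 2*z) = (z + 4)/(z - 2)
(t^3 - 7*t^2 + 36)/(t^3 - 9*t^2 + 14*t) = (t^3 - 7*t^2 + 36)/(t*(t^2 - 9*t + 14))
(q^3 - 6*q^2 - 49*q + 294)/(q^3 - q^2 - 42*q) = (q^2 + q - 42)/(q*(q + 6))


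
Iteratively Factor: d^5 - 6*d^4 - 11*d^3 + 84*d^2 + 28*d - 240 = (d - 4)*(d^4 - 2*d^3 - 19*d^2 + 8*d + 60) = (d - 4)*(d + 3)*(d^3 - 5*d^2 - 4*d + 20) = (d - 5)*(d - 4)*(d + 3)*(d^2 - 4) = (d - 5)*(d - 4)*(d + 2)*(d + 3)*(d - 2)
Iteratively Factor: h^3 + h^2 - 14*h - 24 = (h + 2)*(h^2 - h - 12) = (h - 4)*(h + 2)*(h + 3)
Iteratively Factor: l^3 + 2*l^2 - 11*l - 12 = (l - 3)*(l^2 + 5*l + 4) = (l - 3)*(l + 4)*(l + 1)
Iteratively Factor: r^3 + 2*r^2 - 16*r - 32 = (r - 4)*(r^2 + 6*r + 8) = (r - 4)*(r + 4)*(r + 2)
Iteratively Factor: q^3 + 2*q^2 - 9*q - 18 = (q + 3)*(q^2 - q - 6) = (q - 3)*(q + 3)*(q + 2)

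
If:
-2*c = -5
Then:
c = 5/2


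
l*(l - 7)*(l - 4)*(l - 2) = l^4 - 13*l^3 + 50*l^2 - 56*l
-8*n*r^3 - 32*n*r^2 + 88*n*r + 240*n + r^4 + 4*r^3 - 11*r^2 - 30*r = (-8*n + r)*(r - 3)*(r + 2)*(r + 5)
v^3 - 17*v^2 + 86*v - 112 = (v - 8)*(v - 7)*(v - 2)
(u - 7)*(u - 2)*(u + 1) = u^3 - 8*u^2 + 5*u + 14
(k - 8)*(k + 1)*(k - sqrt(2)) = k^3 - 7*k^2 - sqrt(2)*k^2 - 8*k + 7*sqrt(2)*k + 8*sqrt(2)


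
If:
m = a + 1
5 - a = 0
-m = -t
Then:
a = 5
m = 6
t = 6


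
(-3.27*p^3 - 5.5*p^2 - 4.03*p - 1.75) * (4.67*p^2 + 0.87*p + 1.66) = -15.2709*p^5 - 28.5299*p^4 - 29.0333*p^3 - 20.8086*p^2 - 8.2123*p - 2.905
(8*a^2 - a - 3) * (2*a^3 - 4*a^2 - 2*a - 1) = 16*a^5 - 34*a^4 - 18*a^3 + 6*a^2 + 7*a + 3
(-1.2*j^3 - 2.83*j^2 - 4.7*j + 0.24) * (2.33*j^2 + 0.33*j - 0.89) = -2.796*j^5 - 6.9899*j^4 - 10.8169*j^3 + 1.5269*j^2 + 4.2622*j - 0.2136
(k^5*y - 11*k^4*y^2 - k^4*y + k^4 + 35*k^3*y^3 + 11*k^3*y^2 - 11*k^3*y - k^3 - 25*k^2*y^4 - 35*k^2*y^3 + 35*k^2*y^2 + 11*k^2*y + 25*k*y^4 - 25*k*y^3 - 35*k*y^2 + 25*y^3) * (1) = k^5*y - 11*k^4*y^2 - k^4*y + k^4 + 35*k^3*y^3 + 11*k^3*y^2 - 11*k^3*y - k^3 - 25*k^2*y^4 - 35*k^2*y^3 + 35*k^2*y^2 + 11*k^2*y + 25*k*y^4 - 25*k*y^3 - 35*k*y^2 + 25*y^3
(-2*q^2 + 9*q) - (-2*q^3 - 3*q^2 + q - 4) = 2*q^3 + q^2 + 8*q + 4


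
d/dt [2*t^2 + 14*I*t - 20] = 4*t + 14*I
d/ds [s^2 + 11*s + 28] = 2*s + 11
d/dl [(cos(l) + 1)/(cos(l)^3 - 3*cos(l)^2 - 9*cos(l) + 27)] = 2*(cos(l)^2 + 3*cos(l) + 6)*sin(l)/((cos(l) - 3)^3*(cos(l) + 3)^2)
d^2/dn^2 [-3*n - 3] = 0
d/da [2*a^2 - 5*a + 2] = 4*a - 5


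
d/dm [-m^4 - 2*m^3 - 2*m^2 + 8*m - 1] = -4*m^3 - 6*m^2 - 4*m + 8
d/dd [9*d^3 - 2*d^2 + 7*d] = 27*d^2 - 4*d + 7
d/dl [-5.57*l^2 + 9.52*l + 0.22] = 9.52 - 11.14*l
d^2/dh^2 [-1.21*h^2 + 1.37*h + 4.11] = -2.42000000000000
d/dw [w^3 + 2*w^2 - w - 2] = 3*w^2 + 4*w - 1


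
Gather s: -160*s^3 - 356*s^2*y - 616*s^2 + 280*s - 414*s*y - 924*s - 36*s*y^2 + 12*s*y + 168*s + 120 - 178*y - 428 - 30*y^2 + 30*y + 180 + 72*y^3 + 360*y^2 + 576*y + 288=-160*s^3 + s^2*(-356*y - 616) + s*(-36*y^2 - 402*y - 476) + 72*y^3 + 330*y^2 + 428*y + 160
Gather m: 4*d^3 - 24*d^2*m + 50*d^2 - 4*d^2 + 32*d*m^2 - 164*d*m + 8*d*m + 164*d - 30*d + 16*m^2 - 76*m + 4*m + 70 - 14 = 4*d^3 + 46*d^2 + 134*d + m^2*(32*d + 16) + m*(-24*d^2 - 156*d - 72) + 56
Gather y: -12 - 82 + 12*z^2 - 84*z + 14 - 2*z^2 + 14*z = 10*z^2 - 70*z - 80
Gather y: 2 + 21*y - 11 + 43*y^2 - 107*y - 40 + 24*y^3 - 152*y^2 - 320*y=24*y^3 - 109*y^2 - 406*y - 49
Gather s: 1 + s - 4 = s - 3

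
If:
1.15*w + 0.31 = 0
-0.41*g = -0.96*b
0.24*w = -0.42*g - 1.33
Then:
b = -1.29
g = -3.01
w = -0.27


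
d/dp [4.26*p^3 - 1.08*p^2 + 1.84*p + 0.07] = 12.78*p^2 - 2.16*p + 1.84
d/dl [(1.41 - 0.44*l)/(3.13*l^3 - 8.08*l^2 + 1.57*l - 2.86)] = (2.7544*l^3 - 16.7951*l^2 + 22.7856*l - 0.9553)/(9.7969*l^6 - 50.5808*l^5 + 75.1146*l^4 - 43.2748*l^3 + 48.6825*l^2 - 8.9804*l + 8.1796)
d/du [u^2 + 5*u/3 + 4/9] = 2*u + 5/3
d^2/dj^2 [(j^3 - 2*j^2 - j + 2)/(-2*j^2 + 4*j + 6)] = -2/(j^3 - 9*j^2 + 27*j - 27)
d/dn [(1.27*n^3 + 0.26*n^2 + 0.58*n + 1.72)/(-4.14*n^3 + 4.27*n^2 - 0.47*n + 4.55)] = (6.4993*n^4 + 3.6086*n^3 + 36.0991*n^2 - 12.3228*n + 3.4474)/(17.1396*n^6 - 35.3556*n^5 + 22.1245*n^4 - 41.6878*n^3 + 39.0779*n^2 - 4.277*n + 20.7025)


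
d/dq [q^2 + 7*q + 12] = 2*q + 7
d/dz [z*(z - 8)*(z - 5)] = 3*z^2 - 26*z + 40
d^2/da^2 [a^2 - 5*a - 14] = 2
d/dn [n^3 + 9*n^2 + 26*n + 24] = 3*n^2 + 18*n + 26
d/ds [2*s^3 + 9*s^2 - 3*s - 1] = 6*s^2 + 18*s - 3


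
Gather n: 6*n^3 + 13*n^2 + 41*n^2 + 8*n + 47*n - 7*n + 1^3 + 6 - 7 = 6*n^3 + 54*n^2 + 48*n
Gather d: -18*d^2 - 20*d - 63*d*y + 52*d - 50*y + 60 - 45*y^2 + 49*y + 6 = -18*d^2 + d*(32 - 63*y) - 45*y^2 - y + 66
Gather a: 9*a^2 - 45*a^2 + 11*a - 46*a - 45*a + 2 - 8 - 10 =-36*a^2 - 80*a - 16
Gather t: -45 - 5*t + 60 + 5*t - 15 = 0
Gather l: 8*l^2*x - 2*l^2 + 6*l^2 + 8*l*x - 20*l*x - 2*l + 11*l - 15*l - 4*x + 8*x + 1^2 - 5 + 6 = l^2*(8*x + 4) + l*(-12*x - 6) + 4*x + 2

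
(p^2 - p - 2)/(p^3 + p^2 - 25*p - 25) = (p - 2)/(p^2 - 25)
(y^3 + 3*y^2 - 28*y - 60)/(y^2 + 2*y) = y + 1 - 30/y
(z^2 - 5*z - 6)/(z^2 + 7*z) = (z^2 - 5*z - 6)/(z*(z + 7))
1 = 1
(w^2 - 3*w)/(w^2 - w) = (w - 3)/(w - 1)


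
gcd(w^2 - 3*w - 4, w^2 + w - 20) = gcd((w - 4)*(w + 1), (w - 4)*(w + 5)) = w - 4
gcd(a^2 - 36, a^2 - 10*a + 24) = a - 6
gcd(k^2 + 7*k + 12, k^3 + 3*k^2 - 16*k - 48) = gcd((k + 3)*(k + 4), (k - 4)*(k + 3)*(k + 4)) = k^2 + 7*k + 12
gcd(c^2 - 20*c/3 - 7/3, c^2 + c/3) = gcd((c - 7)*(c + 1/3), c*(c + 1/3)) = c + 1/3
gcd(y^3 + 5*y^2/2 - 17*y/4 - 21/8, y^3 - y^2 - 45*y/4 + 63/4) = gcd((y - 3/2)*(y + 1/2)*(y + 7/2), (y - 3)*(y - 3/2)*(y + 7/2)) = y^2 + 2*y - 21/4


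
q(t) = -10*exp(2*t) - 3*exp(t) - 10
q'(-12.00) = 0.00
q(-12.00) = -10.00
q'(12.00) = -529782930861.24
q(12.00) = -264891709572.81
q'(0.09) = -27.23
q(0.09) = -25.25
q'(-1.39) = -1.99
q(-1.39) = -11.37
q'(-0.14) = -17.72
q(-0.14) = -20.17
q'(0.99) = -152.93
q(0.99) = -90.50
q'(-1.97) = -0.81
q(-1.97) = -10.61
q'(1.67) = -580.32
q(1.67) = -308.13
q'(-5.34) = -0.01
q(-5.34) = -10.01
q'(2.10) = -1358.23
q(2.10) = -701.36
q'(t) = -20*exp(2*t) - 3*exp(t)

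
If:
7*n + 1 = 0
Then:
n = -1/7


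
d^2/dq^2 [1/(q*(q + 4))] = 2*(q^2 + q*(q + 4) + (q + 4)^2)/(q^3*(q + 4)^3)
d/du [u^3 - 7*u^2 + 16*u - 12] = 3*u^2 - 14*u + 16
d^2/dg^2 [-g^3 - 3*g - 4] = -6*g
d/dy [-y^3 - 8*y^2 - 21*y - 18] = -3*y^2 - 16*y - 21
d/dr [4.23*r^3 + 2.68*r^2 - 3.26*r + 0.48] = 12.69*r^2 + 5.36*r - 3.26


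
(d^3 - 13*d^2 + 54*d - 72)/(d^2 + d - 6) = (d^3 - 13*d^2 + 54*d - 72)/(d^2 + d - 6)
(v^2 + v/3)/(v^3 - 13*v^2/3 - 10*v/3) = (3*v + 1)/(3*v^2 - 13*v - 10)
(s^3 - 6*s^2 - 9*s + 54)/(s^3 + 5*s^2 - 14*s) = (s^3 - 6*s^2 - 9*s + 54)/(s*(s^2 + 5*s - 14))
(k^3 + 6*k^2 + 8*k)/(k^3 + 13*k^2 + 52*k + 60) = k*(k + 4)/(k^2 + 11*k + 30)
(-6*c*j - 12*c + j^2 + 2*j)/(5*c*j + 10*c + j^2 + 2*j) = (-6*c + j)/(5*c + j)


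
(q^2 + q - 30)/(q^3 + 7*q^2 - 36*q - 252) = (q - 5)/(q^2 + q - 42)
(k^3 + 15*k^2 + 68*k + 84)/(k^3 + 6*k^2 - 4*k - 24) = (k + 7)/(k - 2)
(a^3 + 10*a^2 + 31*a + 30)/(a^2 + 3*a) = a + 7 + 10/a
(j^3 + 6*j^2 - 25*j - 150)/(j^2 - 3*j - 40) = (j^2 + j - 30)/(j - 8)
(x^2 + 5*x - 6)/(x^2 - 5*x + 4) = (x + 6)/(x - 4)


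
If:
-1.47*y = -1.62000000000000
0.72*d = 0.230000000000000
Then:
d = 0.32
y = 1.10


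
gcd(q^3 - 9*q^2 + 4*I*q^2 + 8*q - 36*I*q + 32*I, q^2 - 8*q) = q - 8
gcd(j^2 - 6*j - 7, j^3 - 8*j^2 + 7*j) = j - 7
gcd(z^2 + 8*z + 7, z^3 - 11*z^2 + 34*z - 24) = 1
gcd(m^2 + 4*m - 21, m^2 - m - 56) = m + 7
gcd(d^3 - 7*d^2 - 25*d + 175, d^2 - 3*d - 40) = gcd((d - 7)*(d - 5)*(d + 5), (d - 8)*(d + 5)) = d + 5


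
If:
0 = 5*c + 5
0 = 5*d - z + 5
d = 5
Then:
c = -1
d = 5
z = 30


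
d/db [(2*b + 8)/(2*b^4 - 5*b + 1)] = 2*(2*b^4 - 5*b - (b + 4)*(8*b^3 - 5) + 1)/(2*b^4 - 5*b + 1)^2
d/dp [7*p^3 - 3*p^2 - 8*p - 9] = 21*p^2 - 6*p - 8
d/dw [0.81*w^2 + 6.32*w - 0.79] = 1.62*w + 6.32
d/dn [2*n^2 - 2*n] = 4*n - 2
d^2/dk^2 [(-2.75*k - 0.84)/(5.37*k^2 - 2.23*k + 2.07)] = (-(2.75*k + 0.84)*(10.74*k - 2.23)*(21.48*k - 4.46) + (88.605*k - 3.2434)*(5.37*k^2 - 2.23*k + 2.07))/(5.37*k^2 - 2.23*k + 2.07)^3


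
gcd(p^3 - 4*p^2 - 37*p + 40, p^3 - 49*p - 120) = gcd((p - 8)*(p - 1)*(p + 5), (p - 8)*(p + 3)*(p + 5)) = p^2 - 3*p - 40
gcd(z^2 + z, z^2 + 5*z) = z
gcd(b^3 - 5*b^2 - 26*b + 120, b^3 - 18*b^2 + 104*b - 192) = b^2 - 10*b + 24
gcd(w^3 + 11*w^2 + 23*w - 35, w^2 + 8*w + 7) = w + 7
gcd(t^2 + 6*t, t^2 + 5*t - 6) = t + 6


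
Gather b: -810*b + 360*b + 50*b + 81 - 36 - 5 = 40 - 400*b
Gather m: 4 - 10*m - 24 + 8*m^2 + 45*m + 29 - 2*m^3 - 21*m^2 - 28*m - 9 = -2*m^3 - 13*m^2 + 7*m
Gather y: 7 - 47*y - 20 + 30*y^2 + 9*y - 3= 30*y^2 - 38*y - 16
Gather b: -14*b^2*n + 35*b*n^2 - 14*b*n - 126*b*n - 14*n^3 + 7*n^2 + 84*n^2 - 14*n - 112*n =-14*b^2*n + b*(35*n^2 - 140*n) - 14*n^3 + 91*n^2 - 126*n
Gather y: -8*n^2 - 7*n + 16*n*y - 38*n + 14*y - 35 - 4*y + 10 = -8*n^2 - 45*n + y*(16*n + 10) - 25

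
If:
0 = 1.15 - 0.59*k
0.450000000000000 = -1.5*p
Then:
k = 1.95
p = -0.30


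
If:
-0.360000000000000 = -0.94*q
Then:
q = 0.38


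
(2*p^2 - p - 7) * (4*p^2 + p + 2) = 8*p^4 - 2*p^3 - 25*p^2 - 9*p - 14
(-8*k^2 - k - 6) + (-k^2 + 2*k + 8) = -9*k^2 + k + 2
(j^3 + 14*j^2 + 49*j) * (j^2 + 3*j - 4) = j^5 + 17*j^4 + 87*j^3 + 91*j^2 - 196*j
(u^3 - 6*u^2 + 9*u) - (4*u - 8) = u^3 - 6*u^2 + 5*u + 8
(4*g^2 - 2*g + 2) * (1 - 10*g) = -40*g^3 + 24*g^2 - 22*g + 2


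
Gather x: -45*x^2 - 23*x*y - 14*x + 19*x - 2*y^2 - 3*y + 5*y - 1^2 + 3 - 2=-45*x^2 + x*(5 - 23*y) - 2*y^2 + 2*y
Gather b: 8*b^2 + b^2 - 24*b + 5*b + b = 9*b^2 - 18*b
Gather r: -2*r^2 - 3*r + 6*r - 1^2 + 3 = -2*r^2 + 3*r + 2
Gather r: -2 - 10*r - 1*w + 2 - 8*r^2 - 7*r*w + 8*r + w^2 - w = -8*r^2 + r*(-7*w - 2) + w^2 - 2*w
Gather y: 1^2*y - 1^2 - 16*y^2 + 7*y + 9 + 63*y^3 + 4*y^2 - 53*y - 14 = 63*y^3 - 12*y^2 - 45*y - 6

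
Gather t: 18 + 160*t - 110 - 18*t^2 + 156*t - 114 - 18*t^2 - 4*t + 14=-36*t^2 + 312*t - 192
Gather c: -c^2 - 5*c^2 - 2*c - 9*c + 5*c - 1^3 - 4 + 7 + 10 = -6*c^2 - 6*c + 12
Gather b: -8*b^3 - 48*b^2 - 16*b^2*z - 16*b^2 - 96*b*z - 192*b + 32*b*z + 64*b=-8*b^3 + b^2*(-16*z - 64) + b*(-64*z - 128)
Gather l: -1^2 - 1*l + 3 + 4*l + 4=3*l + 6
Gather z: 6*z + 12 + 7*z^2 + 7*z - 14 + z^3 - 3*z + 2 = z^3 + 7*z^2 + 10*z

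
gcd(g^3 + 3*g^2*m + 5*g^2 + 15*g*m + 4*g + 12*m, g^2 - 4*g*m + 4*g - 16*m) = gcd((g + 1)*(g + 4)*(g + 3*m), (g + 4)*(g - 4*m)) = g + 4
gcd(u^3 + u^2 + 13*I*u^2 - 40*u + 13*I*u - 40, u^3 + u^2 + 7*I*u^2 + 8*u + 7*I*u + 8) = u^2 + u*(1 + 8*I) + 8*I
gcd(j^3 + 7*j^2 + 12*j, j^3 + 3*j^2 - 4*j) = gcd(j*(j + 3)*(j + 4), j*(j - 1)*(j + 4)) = j^2 + 4*j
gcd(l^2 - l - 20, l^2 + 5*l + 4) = l + 4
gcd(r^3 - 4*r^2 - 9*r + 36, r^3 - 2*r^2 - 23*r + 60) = r^2 - 7*r + 12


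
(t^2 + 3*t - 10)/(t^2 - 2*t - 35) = (t - 2)/(t - 7)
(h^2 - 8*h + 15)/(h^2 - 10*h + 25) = (h - 3)/(h - 5)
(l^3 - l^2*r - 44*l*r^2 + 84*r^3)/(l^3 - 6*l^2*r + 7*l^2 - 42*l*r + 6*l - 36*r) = (l^2 + 5*l*r - 14*r^2)/(l^2 + 7*l + 6)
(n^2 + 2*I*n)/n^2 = (n + 2*I)/n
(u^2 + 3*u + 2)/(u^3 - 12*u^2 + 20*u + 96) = (u + 1)/(u^2 - 14*u + 48)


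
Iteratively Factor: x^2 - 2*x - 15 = (x - 5)*(x + 3)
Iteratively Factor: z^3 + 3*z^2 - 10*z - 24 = (z + 2)*(z^2 + z - 12) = (z + 2)*(z + 4)*(z - 3)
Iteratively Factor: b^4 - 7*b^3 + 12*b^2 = (b)*(b^3 - 7*b^2 + 12*b) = b^2*(b^2 - 7*b + 12) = b^2*(b - 3)*(b - 4)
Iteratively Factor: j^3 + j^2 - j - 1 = (j - 1)*(j^2 + 2*j + 1) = (j - 1)*(j + 1)*(j + 1)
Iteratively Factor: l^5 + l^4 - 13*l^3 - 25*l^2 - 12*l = (l + 1)*(l^4 - 13*l^2 - 12*l) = (l + 1)^2*(l^3 - l^2 - 12*l) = (l + 1)^2*(l + 3)*(l^2 - 4*l) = (l - 4)*(l + 1)^2*(l + 3)*(l)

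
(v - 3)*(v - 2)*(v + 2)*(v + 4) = v^4 + v^3 - 16*v^2 - 4*v + 48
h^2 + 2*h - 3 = (h - 1)*(h + 3)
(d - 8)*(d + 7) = d^2 - d - 56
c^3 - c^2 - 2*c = c*(c - 2)*(c + 1)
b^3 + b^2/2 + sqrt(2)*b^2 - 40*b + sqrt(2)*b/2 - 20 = (b + 1/2)*(b - 4*sqrt(2))*(b + 5*sqrt(2))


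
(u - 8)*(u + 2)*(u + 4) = u^3 - 2*u^2 - 40*u - 64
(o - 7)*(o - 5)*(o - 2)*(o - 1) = o^4 - 15*o^3 + 73*o^2 - 129*o + 70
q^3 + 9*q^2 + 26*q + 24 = (q + 2)*(q + 3)*(q + 4)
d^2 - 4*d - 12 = (d - 6)*(d + 2)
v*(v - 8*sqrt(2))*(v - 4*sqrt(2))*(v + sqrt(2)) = v^4 - 11*sqrt(2)*v^3 + 40*v^2 + 64*sqrt(2)*v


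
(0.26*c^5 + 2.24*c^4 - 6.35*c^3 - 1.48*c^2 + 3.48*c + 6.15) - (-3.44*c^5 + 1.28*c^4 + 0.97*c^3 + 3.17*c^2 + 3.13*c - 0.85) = 3.7*c^5 + 0.96*c^4 - 7.32*c^3 - 4.65*c^2 + 0.35*c + 7.0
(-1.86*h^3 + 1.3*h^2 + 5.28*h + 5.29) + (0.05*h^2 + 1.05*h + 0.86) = -1.86*h^3 + 1.35*h^2 + 6.33*h + 6.15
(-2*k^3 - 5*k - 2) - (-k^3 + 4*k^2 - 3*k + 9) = -k^3 - 4*k^2 - 2*k - 11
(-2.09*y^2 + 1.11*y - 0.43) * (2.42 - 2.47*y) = 5.1623*y^3 - 7.7995*y^2 + 3.7483*y - 1.0406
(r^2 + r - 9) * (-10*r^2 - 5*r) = -10*r^4 - 15*r^3 + 85*r^2 + 45*r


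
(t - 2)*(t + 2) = t^2 - 4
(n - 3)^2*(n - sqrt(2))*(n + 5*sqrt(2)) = n^4 - 6*n^3 + 4*sqrt(2)*n^3 - 24*sqrt(2)*n^2 - n^2 + 36*sqrt(2)*n + 60*n - 90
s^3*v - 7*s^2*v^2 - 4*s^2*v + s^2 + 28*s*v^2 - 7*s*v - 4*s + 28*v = (s - 4)*(s - 7*v)*(s*v + 1)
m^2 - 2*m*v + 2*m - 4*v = (m + 2)*(m - 2*v)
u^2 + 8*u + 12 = (u + 2)*(u + 6)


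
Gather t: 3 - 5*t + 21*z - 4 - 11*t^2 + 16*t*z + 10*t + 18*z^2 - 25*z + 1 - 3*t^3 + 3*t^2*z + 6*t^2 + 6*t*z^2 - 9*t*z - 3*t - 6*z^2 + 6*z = -3*t^3 + t^2*(3*z - 5) + t*(6*z^2 + 7*z + 2) + 12*z^2 + 2*z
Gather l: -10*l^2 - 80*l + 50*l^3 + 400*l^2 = 50*l^3 + 390*l^2 - 80*l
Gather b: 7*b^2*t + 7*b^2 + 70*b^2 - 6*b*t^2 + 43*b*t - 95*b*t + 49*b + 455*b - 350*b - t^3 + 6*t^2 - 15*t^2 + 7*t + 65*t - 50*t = b^2*(7*t + 77) + b*(-6*t^2 - 52*t + 154) - t^3 - 9*t^2 + 22*t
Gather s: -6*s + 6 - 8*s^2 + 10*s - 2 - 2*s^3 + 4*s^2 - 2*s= -2*s^3 - 4*s^2 + 2*s + 4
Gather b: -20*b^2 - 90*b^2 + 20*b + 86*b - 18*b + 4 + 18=-110*b^2 + 88*b + 22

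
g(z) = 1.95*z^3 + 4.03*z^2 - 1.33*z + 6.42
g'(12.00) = 937.79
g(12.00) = 3940.38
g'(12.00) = 937.79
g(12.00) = 3940.38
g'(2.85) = 69.16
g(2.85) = 80.50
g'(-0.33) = -3.35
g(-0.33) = 7.23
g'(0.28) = 1.39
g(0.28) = 6.41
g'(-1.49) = -0.35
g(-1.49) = 10.90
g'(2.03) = 39.14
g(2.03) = 36.64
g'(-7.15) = 240.11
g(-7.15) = -490.82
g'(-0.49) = -3.87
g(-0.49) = 7.81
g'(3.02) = 76.37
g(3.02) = 92.87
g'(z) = 5.85*z^2 + 8.06*z - 1.33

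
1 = 1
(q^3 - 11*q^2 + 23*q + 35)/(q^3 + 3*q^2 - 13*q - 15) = (q^2 - 12*q + 35)/(q^2 + 2*q - 15)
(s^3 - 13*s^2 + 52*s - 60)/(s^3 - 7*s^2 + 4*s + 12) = (s - 5)/(s + 1)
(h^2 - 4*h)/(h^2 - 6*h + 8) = h/(h - 2)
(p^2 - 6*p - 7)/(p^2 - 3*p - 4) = (p - 7)/(p - 4)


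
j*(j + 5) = j^2 + 5*j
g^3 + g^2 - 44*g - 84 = (g - 7)*(g + 2)*(g + 6)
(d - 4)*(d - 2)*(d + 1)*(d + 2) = d^4 - 3*d^3 - 8*d^2 + 12*d + 16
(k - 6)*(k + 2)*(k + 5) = k^3 + k^2 - 32*k - 60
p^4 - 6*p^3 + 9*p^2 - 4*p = p*(p - 4)*(p - 1)^2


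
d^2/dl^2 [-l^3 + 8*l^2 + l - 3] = 16 - 6*l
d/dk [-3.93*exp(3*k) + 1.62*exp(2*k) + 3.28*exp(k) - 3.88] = (-11.79*exp(2*k) + 3.24*exp(k) + 3.28)*exp(k)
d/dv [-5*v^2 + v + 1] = 1 - 10*v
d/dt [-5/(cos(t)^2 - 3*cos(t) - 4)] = 5*(3 - 2*cos(t))*sin(t)/(sin(t)^2 + 3*cos(t) + 3)^2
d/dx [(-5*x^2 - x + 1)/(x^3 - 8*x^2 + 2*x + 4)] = (5*x^4 + 2*x^3 - 21*x^2 - 24*x - 6)/(x^6 - 16*x^5 + 68*x^4 - 24*x^3 - 60*x^2 + 16*x + 16)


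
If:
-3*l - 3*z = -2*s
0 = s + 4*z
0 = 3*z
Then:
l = 0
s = 0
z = 0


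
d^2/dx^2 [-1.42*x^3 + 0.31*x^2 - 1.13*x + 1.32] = 0.62 - 8.52*x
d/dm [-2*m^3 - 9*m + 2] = -6*m^2 - 9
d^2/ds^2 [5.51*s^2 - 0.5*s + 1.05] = 11.0200000000000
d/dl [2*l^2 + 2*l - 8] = 4*l + 2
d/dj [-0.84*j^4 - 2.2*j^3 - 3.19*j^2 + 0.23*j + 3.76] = -3.36*j^3 - 6.6*j^2 - 6.38*j + 0.23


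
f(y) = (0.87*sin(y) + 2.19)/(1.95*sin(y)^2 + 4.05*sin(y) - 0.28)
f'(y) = (-3.9*sin(y)*cos(y) - 4.05*cos(y))*(0.87*sin(y) + 2.19)/(1.95*sin(y)^2 + 4.05*sin(y) - 0.28)^2 + 0.87*cos(y)/(1.95*sin(y)^2 + 4.05*sin(y) - 0.28)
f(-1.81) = -0.57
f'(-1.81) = 0.10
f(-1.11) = -0.60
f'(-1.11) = -0.23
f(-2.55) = -0.88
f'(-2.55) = 1.08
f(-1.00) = -0.63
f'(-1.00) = -0.32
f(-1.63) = -0.56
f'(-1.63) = 0.02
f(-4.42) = 0.56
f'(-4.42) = 0.19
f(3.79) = -0.83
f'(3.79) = 0.90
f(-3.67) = 1.16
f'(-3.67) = 2.35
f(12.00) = -0.91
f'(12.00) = -1.18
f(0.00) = -7.82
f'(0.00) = -116.24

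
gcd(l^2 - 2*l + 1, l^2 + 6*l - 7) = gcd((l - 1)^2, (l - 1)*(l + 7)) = l - 1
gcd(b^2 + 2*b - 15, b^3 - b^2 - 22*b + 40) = b + 5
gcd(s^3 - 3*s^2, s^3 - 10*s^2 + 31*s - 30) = s - 3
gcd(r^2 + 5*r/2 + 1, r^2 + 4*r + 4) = r + 2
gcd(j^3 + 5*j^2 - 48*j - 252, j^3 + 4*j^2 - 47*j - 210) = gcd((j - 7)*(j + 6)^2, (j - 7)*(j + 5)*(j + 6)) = j^2 - j - 42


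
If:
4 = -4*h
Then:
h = -1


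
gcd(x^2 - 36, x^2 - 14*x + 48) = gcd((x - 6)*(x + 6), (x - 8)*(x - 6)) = x - 6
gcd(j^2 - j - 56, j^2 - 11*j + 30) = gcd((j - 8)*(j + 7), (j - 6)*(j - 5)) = 1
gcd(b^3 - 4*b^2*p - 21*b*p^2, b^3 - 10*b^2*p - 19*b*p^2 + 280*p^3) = -b + 7*p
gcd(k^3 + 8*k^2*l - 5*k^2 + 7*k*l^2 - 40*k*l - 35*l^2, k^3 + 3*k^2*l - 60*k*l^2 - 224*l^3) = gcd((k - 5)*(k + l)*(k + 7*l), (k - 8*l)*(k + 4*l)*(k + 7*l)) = k + 7*l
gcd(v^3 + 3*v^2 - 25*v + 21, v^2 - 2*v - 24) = 1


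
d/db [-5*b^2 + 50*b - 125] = 50 - 10*b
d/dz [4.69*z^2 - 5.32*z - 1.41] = 9.38*z - 5.32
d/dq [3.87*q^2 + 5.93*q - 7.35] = 7.74*q + 5.93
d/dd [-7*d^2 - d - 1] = -14*d - 1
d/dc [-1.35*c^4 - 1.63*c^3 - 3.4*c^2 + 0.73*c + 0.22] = -5.4*c^3 - 4.89*c^2 - 6.8*c + 0.73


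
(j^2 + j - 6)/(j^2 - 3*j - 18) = (j - 2)/(j - 6)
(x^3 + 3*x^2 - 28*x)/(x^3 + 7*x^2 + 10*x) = (x^2 + 3*x - 28)/(x^2 + 7*x + 10)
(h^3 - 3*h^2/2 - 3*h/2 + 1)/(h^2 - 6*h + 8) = (2*h^2 + h - 1)/(2*(h - 4))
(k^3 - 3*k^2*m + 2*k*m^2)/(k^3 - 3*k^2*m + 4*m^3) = k*(k - m)/(k^2 - k*m - 2*m^2)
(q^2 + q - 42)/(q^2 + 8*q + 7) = (q - 6)/(q + 1)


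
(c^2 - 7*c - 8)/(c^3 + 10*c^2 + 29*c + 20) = (c - 8)/(c^2 + 9*c + 20)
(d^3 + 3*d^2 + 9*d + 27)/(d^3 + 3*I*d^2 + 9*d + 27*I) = (d + 3)/(d + 3*I)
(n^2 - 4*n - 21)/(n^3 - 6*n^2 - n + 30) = (n^2 - 4*n - 21)/(n^3 - 6*n^2 - n + 30)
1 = 1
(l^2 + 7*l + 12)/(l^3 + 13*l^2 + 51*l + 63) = (l + 4)/(l^2 + 10*l + 21)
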